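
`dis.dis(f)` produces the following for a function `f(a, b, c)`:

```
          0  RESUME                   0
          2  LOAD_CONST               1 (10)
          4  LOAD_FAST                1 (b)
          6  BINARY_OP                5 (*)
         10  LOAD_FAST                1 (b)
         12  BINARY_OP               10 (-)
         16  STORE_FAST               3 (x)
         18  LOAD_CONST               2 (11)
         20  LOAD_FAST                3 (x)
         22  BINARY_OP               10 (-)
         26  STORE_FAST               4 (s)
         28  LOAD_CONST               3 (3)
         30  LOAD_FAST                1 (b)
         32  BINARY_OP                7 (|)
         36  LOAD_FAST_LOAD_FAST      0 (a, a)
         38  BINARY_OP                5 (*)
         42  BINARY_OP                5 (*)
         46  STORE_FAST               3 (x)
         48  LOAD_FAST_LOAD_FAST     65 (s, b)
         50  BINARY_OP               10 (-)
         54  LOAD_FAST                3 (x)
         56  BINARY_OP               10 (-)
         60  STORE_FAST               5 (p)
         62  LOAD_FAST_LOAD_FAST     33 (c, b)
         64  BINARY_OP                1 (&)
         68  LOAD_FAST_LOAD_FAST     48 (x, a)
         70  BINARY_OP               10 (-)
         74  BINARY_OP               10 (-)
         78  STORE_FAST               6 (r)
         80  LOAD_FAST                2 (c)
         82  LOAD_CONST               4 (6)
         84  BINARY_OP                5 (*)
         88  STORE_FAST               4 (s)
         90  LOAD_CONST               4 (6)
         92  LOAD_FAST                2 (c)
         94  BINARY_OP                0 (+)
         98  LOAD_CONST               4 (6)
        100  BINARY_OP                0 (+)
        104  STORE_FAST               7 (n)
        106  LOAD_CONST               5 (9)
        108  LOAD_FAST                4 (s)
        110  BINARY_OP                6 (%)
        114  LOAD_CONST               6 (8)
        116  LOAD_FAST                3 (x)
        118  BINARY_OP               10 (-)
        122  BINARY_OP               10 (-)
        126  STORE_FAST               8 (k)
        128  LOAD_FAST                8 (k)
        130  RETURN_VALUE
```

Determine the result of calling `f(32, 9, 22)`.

11265

LOAD_CONST → push 10. Stack: [10]
LOAD_FAST b → push 9. Stack: [10, 9]
BINARY_OP * → 10 * 9 = 90. Stack: [90]
LOAD_FAST b → push 9. Stack: [90, 9]
BINARY_OP - → 90 - 9 = 81. Stack: [81]
STORE_FAST x → x=81. Stack: []
LOAD_CONST → push 11. Stack: [11]
LOAD_FAST x → push 81. Stack: [11, 81]
BINARY_OP - → 11 - 81 = -70. Stack: [-70]
STORE_FAST s → s=-70. Stack: []
LOAD_CONST → push 3. Stack: [3]
LOAD_FAST b → push 9. Stack: [3, 9]
BINARY_OP | → 3 | 9 = 11. Stack: [11]
LOAD_FAST_LOAD_FAST a,a → push 32,32. Stack: [11, 32, 32]
BINARY_OP * → 32 * 32 = 1024. Stack: [11, 1024]
BINARY_OP * → 11 * 1024 = 11264. Stack: [11264]
STORE_FAST x → x=11264. Stack: []
LOAD_FAST_LOAD_FAST s,b → push -70,9. Stack: [-70, 9]
BINARY_OP - → -70 - 9 = -79. Stack: [-79]
LOAD_FAST x → push 11264. Stack: [-79, 11264]
BINARY_OP - → -79 - 11264 = -11343. Stack: [-11343]
STORE_FAST p → p=-11343. Stack: []
LOAD_FAST_LOAD_FAST c,b → push 22,9. Stack: [22, 9]
BINARY_OP & → 22 & 9 = 0. Stack: [0]
LOAD_FAST_LOAD_FAST x,a → push 11264,32. Stack: [0, 11264, 32]
BINARY_OP - → 11264 - 32 = 11232. Stack: [0, 11232]
BINARY_OP - → 0 - 11232 = -11232. Stack: [-11232]
STORE_FAST r → r=-11232. Stack: []
LOAD_FAST c → push 22. Stack: [22]
LOAD_CONST → push 6. Stack: [22, 6]
BINARY_OP * → 22 * 6 = 132. Stack: [132]
STORE_FAST s → s=132. Stack: []
LOAD_CONST → push 6. Stack: [6]
LOAD_FAST c → push 22. Stack: [6, 22]
BINARY_OP + → 6 + 22 = 28. Stack: [28]
LOAD_CONST → push 6. Stack: [28, 6]
BINARY_OP + → 28 + 6 = 34. Stack: [34]
STORE_FAST n → n=34. Stack: []
LOAD_CONST → push 9. Stack: [9]
LOAD_FAST s → push 132. Stack: [9, 132]
BINARY_OP % → 9 % 132 = 9. Stack: [9]
LOAD_CONST → push 8. Stack: [9, 8]
LOAD_FAST x → push 11264. Stack: [9, 8, 11264]
BINARY_OP - → 8 - 11264 = -11256. Stack: [9, -11256]
BINARY_OP - → 9 - -11256 = 11265. Stack: [11265]
STORE_FAST k → k=11265. Stack: []
LOAD_FAST k → push 11265. Stack: [11265]
RETURN_VALUE → return 11265.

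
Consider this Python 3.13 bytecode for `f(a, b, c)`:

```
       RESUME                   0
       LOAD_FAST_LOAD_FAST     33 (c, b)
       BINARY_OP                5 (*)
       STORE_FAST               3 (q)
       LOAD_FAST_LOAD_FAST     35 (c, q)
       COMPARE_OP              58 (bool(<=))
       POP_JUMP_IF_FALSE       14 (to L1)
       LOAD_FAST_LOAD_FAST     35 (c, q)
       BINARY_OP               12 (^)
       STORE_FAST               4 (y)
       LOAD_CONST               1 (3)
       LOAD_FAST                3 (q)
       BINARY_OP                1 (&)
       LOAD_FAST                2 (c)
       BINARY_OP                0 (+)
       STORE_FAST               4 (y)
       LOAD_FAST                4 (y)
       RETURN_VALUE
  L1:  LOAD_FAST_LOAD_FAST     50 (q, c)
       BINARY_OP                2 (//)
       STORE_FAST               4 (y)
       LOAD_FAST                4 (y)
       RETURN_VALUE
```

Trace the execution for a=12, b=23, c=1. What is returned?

LOAD_FAST_LOAD_FAST c,b → push 1,23. Stack: [1, 23]
BINARY_OP * → 1 * 23 = 23. Stack: [23]
STORE_FAST q → q=23. Stack: []
LOAD_FAST_LOAD_FAST c,q → push 1,23. Stack: [1, 23]
COMPARE_OP bool(<=) → 1 vs 23 = True. Stack: [True]
POP_JUMP_IF_FALSE → pop True; no jump. Stack: []
LOAD_FAST_LOAD_FAST c,q → push 1,23. Stack: [1, 23]
BINARY_OP ^ → 1 ^ 23 = 22. Stack: [22]
STORE_FAST y → y=22. Stack: []
LOAD_CONST → push 3. Stack: [3]
LOAD_FAST q → push 23. Stack: [3, 23]
BINARY_OP & → 3 & 23 = 3. Stack: [3]
LOAD_FAST c → push 1. Stack: [3, 1]
BINARY_OP + → 3 + 1 = 4. Stack: [4]
STORE_FAST y → y=4. Stack: []
LOAD_FAST y → push 4. Stack: [4]
RETURN_VALUE → return 4.

4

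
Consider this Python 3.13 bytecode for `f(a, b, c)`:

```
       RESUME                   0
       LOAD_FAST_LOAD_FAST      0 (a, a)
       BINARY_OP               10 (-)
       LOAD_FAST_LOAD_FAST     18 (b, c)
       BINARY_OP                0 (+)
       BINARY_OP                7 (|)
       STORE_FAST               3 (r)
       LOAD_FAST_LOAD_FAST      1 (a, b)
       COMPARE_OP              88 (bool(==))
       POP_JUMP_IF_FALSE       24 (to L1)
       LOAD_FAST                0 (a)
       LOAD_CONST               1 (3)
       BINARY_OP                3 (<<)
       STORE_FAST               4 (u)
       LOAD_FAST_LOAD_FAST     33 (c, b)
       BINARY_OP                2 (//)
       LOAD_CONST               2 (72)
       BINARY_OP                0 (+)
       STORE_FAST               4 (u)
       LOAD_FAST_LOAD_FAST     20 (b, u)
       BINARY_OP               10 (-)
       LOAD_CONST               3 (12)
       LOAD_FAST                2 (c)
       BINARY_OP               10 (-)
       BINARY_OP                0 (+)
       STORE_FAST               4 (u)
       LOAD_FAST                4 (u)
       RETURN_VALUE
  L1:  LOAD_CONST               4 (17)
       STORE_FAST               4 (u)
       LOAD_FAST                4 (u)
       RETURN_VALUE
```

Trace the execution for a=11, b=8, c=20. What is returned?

17

LOAD_FAST_LOAD_FAST a,a → push 11,11. Stack: [11, 11]
BINARY_OP - → 11 - 11 = 0. Stack: [0]
LOAD_FAST_LOAD_FAST b,c → push 8,20. Stack: [0, 8, 20]
BINARY_OP + → 8 + 20 = 28. Stack: [0, 28]
BINARY_OP | → 0 | 28 = 28. Stack: [28]
STORE_FAST r → r=28. Stack: []
LOAD_FAST_LOAD_FAST a,b → push 11,8. Stack: [11, 8]
COMPARE_OP bool(==) → 11 vs 8 = False. Stack: [False]
POP_JUMP_IF_FALSE → pop False; jump. Stack: []
LOAD_CONST → push 17. Stack: [17]
STORE_FAST u → u=17. Stack: []
LOAD_FAST u → push 17. Stack: [17]
RETURN_VALUE → return 17.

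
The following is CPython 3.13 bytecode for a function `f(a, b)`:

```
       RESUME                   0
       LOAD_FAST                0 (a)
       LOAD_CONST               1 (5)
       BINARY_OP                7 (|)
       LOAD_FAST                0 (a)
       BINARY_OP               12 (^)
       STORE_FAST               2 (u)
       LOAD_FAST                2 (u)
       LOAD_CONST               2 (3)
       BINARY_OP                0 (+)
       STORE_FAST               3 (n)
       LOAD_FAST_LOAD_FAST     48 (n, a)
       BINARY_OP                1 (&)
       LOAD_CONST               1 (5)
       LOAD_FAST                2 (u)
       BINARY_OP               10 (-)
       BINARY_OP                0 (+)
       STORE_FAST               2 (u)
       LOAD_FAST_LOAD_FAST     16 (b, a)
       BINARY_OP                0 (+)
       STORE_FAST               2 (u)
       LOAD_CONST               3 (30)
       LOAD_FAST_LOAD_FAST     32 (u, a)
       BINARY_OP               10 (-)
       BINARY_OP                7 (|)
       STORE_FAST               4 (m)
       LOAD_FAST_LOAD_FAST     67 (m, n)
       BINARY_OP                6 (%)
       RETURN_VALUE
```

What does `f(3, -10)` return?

LOAD_FAST a → push 3. Stack: [3]
LOAD_CONST → push 5. Stack: [3, 5]
BINARY_OP | → 3 | 5 = 7. Stack: [7]
LOAD_FAST a → push 3. Stack: [7, 3]
BINARY_OP ^ → 7 ^ 3 = 4. Stack: [4]
STORE_FAST u → u=4. Stack: []
LOAD_FAST u → push 4. Stack: [4]
LOAD_CONST → push 3. Stack: [4, 3]
BINARY_OP + → 4 + 3 = 7. Stack: [7]
STORE_FAST n → n=7. Stack: []
LOAD_FAST_LOAD_FAST n,a → push 7,3. Stack: [7, 3]
BINARY_OP & → 7 & 3 = 3. Stack: [3]
LOAD_CONST → push 5. Stack: [3, 5]
LOAD_FAST u → push 4. Stack: [3, 5, 4]
BINARY_OP - → 5 - 4 = 1. Stack: [3, 1]
BINARY_OP + → 3 + 1 = 4. Stack: [4]
STORE_FAST u → u=4. Stack: []
LOAD_FAST_LOAD_FAST b,a → push -10,3. Stack: [-10, 3]
BINARY_OP + → -10 + 3 = -7. Stack: [-7]
STORE_FAST u → u=-7. Stack: []
LOAD_CONST → push 30. Stack: [30]
LOAD_FAST_LOAD_FAST u,a → push -7,3. Stack: [30, -7, 3]
BINARY_OP - → -7 - 3 = -10. Stack: [30, -10]
BINARY_OP | → 30 | -10 = -2. Stack: [-2]
STORE_FAST m → m=-2. Stack: []
LOAD_FAST_LOAD_FAST m,n → push -2,7. Stack: [-2, 7]
BINARY_OP % → -2 % 7 = 5. Stack: [5]
RETURN_VALUE → return 5.

5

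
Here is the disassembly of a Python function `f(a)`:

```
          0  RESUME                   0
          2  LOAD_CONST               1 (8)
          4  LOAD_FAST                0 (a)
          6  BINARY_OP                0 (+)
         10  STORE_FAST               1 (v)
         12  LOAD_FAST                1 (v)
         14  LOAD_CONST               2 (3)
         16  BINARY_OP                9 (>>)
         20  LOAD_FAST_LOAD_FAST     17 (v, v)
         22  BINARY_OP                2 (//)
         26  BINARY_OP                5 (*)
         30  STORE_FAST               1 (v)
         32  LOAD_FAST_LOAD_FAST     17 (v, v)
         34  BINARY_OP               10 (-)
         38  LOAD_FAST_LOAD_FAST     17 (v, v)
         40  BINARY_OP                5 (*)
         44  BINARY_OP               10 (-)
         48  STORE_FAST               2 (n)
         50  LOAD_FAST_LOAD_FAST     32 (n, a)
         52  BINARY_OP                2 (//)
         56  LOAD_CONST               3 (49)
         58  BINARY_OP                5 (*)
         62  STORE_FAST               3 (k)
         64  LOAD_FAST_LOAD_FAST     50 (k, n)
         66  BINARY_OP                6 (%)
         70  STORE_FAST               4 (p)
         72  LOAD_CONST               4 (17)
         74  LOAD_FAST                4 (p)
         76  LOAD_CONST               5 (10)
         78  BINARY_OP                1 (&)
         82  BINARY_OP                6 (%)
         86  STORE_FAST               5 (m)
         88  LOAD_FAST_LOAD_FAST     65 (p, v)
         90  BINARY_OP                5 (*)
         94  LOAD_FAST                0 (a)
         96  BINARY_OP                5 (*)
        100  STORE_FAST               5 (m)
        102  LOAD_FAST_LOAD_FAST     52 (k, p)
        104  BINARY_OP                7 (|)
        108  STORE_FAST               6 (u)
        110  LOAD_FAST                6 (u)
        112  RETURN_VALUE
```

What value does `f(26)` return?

LOAD_CONST → push 8. Stack: [8]
LOAD_FAST a → push 26. Stack: [8, 26]
BINARY_OP + → 8 + 26 = 34. Stack: [34]
STORE_FAST v → v=34. Stack: []
LOAD_FAST v → push 34. Stack: [34]
LOAD_CONST → push 3. Stack: [34, 3]
BINARY_OP >> → 34 >> 3 = 4. Stack: [4]
LOAD_FAST_LOAD_FAST v,v → push 34,34. Stack: [4, 34, 34]
BINARY_OP // → 34 // 34 = 1. Stack: [4, 1]
BINARY_OP * → 4 * 1 = 4. Stack: [4]
STORE_FAST v → v=4. Stack: []
LOAD_FAST_LOAD_FAST v,v → push 4,4. Stack: [4, 4]
BINARY_OP - → 4 - 4 = 0. Stack: [0]
LOAD_FAST_LOAD_FAST v,v → push 4,4. Stack: [0, 4, 4]
BINARY_OP * → 4 * 4 = 16. Stack: [0, 16]
BINARY_OP - → 0 - 16 = -16. Stack: [-16]
STORE_FAST n → n=-16. Stack: []
LOAD_FAST_LOAD_FAST n,a → push -16,26. Stack: [-16, 26]
BINARY_OP // → -16 // 26 = -1. Stack: [-1]
LOAD_CONST → push 49. Stack: [-1, 49]
BINARY_OP * → -1 * 49 = -49. Stack: [-49]
STORE_FAST k → k=-49. Stack: []
LOAD_FAST_LOAD_FAST k,n → push -49,-16. Stack: [-49, -16]
BINARY_OP % → -49 % -16 = -1. Stack: [-1]
STORE_FAST p → p=-1. Stack: []
LOAD_CONST → push 17. Stack: [17]
LOAD_FAST p → push -1. Stack: [17, -1]
LOAD_CONST → push 10. Stack: [17, -1, 10]
BINARY_OP & → -1 & 10 = 10. Stack: [17, 10]
BINARY_OP % → 17 % 10 = 7. Stack: [7]
STORE_FAST m → m=7. Stack: []
LOAD_FAST_LOAD_FAST p,v → push -1,4. Stack: [-1, 4]
BINARY_OP * → -1 * 4 = -4. Stack: [-4]
LOAD_FAST a → push 26. Stack: [-4, 26]
BINARY_OP * → -4 * 26 = -104. Stack: [-104]
STORE_FAST m → m=-104. Stack: []
LOAD_FAST_LOAD_FAST k,p → push -49,-1. Stack: [-49, -1]
BINARY_OP | → -49 | -1 = -1. Stack: [-1]
STORE_FAST u → u=-1. Stack: []
LOAD_FAST u → push -1. Stack: [-1]
RETURN_VALUE → return -1.

-1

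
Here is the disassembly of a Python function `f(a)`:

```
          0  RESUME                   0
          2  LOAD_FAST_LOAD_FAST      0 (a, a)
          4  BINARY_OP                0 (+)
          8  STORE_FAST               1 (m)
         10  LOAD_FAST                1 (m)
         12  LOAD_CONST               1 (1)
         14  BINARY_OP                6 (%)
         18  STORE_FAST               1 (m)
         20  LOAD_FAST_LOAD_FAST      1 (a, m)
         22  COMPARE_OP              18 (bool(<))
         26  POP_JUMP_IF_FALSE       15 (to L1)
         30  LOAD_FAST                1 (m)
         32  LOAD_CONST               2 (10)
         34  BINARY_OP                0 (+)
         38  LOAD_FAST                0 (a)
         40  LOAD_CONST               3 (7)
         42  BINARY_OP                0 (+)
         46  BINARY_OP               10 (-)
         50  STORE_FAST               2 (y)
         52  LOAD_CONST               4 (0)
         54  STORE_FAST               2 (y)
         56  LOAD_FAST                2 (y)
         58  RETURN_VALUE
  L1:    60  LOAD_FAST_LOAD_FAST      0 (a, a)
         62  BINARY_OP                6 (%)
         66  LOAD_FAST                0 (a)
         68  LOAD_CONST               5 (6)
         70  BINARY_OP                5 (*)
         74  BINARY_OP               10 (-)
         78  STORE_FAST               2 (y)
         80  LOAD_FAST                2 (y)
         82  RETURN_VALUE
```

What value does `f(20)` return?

-120

LOAD_FAST_LOAD_FAST a,a → push 20,20. Stack: [20, 20]
BINARY_OP + → 20 + 20 = 40. Stack: [40]
STORE_FAST m → m=40. Stack: []
LOAD_FAST m → push 40. Stack: [40]
LOAD_CONST → push 1. Stack: [40, 1]
BINARY_OP % → 40 % 1 = 0. Stack: [0]
STORE_FAST m → m=0. Stack: []
LOAD_FAST_LOAD_FAST a,m → push 20,0. Stack: [20, 0]
COMPARE_OP bool(<) → 20 vs 0 = False. Stack: [False]
POP_JUMP_IF_FALSE → pop False; jump. Stack: []
LOAD_FAST_LOAD_FAST a,a → push 20,20. Stack: [20, 20]
BINARY_OP % → 20 % 20 = 0. Stack: [0]
LOAD_FAST a → push 20. Stack: [0, 20]
LOAD_CONST → push 6. Stack: [0, 20, 6]
BINARY_OP * → 20 * 6 = 120. Stack: [0, 120]
BINARY_OP - → 0 - 120 = -120. Stack: [-120]
STORE_FAST y → y=-120. Stack: []
LOAD_FAST y → push -120. Stack: [-120]
RETURN_VALUE → return -120.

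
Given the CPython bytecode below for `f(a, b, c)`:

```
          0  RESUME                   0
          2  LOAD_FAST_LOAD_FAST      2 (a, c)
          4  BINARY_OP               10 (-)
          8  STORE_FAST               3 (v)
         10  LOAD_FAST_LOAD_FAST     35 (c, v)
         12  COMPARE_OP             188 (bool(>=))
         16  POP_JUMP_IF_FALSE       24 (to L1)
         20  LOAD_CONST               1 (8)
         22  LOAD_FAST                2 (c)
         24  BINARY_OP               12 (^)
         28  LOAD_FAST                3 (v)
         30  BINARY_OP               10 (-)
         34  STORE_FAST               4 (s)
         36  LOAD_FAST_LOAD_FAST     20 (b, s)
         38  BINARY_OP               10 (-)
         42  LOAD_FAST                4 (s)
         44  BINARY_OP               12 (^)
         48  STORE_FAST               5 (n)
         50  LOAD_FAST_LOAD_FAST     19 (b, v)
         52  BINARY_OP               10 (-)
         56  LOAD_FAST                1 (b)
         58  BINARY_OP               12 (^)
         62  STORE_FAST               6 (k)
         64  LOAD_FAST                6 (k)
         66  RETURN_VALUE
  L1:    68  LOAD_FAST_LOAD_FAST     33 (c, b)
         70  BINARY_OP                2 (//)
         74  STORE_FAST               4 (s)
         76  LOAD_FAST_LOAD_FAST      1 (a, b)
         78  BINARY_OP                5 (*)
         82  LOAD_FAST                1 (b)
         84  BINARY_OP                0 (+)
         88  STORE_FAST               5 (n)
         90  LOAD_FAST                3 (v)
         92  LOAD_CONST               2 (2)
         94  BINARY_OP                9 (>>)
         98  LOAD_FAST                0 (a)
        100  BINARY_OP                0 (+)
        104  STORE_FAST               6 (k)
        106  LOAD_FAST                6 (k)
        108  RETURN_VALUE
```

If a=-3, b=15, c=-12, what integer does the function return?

LOAD_FAST_LOAD_FAST a,c → push -3,-12. Stack: [-3, -12]
BINARY_OP - → -3 - -12 = 9. Stack: [9]
STORE_FAST v → v=9. Stack: []
LOAD_FAST_LOAD_FAST c,v → push -12,9. Stack: [-12, 9]
COMPARE_OP bool(>=) → -12 vs 9 = False. Stack: [False]
POP_JUMP_IF_FALSE → pop False; jump. Stack: []
LOAD_FAST_LOAD_FAST c,b → push -12,15. Stack: [-12, 15]
BINARY_OP // → -12 // 15 = -1. Stack: [-1]
STORE_FAST s → s=-1. Stack: []
LOAD_FAST_LOAD_FAST a,b → push -3,15. Stack: [-3, 15]
BINARY_OP * → -3 * 15 = -45. Stack: [-45]
LOAD_FAST b → push 15. Stack: [-45, 15]
BINARY_OP + → -45 + 15 = -30. Stack: [-30]
STORE_FAST n → n=-30. Stack: []
LOAD_FAST v → push 9. Stack: [9]
LOAD_CONST → push 2. Stack: [9, 2]
BINARY_OP >> → 9 >> 2 = 2. Stack: [2]
LOAD_FAST a → push -3. Stack: [2, -3]
BINARY_OP + → 2 + -3 = -1. Stack: [-1]
STORE_FAST k → k=-1. Stack: []
LOAD_FAST k → push -1. Stack: [-1]
RETURN_VALUE → return -1.

-1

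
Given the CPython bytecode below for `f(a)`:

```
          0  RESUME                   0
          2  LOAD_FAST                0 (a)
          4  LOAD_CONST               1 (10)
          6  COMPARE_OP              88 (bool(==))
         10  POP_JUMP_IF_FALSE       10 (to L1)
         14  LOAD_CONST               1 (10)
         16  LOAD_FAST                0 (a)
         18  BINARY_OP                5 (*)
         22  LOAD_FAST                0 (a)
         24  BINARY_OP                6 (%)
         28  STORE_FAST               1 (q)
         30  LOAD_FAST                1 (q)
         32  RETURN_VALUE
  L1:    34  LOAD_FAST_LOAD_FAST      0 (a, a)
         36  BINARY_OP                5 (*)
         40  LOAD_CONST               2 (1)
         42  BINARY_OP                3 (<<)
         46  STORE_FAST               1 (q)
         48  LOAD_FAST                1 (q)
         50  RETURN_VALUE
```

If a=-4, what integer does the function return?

LOAD_FAST a → push -4. Stack: [-4]
LOAD_CONST → push 10. Stack: [-4, 10]
COMPARE_OP bool(==) → -4 vs 10 = False. Stack: [False]
POP_JUMP_IF_FALSE → pop False; jump. Stack: []
LOAD_FAST_LOAD_FAST a,a → push -4,-4. Stack: [-4, -4]
BINARY_OP * → -4 * -4 = 16. Stack: [16]
LOAD_CONST → push 1. Stack: [16, 1]
BINARY_OP << → 16 << 1 = 32. Stack: [32]
STORE_FAST q → q=32. Stack: []
LOAD_FAST q → push 32. Stack: [32]
RETURN_VALUE → return 32.

32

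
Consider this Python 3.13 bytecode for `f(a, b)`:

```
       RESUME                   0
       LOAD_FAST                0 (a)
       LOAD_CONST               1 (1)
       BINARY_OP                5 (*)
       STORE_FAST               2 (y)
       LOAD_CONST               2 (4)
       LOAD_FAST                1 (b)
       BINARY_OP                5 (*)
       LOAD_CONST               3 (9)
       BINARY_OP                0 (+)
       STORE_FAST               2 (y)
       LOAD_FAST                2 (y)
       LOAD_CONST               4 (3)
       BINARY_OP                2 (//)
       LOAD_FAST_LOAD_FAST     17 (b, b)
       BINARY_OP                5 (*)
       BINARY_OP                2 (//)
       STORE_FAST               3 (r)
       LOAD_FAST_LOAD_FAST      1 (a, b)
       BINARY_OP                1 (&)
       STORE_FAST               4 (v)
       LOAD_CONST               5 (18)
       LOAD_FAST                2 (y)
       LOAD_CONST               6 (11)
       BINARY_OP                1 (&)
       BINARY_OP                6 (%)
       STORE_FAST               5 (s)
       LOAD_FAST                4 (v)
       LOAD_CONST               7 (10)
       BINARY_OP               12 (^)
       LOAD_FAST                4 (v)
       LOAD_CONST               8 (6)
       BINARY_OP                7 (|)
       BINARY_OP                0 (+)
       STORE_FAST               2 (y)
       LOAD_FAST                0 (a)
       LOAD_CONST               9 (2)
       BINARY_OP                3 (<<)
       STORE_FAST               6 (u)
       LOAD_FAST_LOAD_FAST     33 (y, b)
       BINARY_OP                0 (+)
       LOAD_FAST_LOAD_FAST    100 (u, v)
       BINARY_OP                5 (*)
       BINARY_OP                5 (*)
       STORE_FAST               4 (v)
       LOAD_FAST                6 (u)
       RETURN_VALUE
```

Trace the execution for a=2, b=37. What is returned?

8

LOAD_FAST a → push 2. Stack: [2]
LOAD_CONST → push 1. Stack: [2, 1]
BINARY_OP * → 2 * 1 = 2. Stack: [2]
STORE_FAST y → y=2. Stack: []
LOAD_CONST → push 4. Stack: [4]
LOAD_FAST b → push 37. Stack: [4, 37]
BINARY_OP * → 4 * 37 = 148. Stack: [148]
LOAD_CONST → push 9. Stack: [148, 9]
BINARY_OP + → 148 + 9 = 157. Stack: [157]
STORE_FAST y → y=157. Stack: []
LOAD_FAST y → push 157. Stack: [157]
LOAD_CONST → push 3. Stack: [157, 3]
BINARY_OP // → 157 // 3 = 52. Stack: [52]
LOAD_FAST_LOAD_FAST b,b → push 37,37. Stack: [52, 37, 37]
BINARY_OP * → 37 * 37 = 1369. Stack: [52, 1369]
BINARY_OP // → 52 // 1369 = 0. Stack: [0]
STORE_FAST r → r=0. Stack: []
LOAD_FAST_LOAD_FAST a,b → push 2,37. Stack: [2, 37]
BINARY_OP & → 2 & 37 = 0. Stack: [0]
STORE_FAST v → v=0. Stack: []
LOAD_CONST → push 18. Stack: [18]
LOAD_FAST y → push 157. Stack: [18, 157]
LOAD_CONST → push 11. Stack: [18, 157, 11]
BINARY_OP & → 157 & 11 = 9. Stack: [18, 9]
BINARY_OP % → 18 % 9 = 0. Stack: [0]
STORE_FAST s → s=0. Stack: []
LOAD_FAST v → push 0. Stack: [0]
LOAD_CONST → push 10. Stack: [0, 10]
BINARY_OP ^ → 0 ^ 10 = 10. Stack: [10]
LOAD_FAST v → push 0. Stack: [10, 0]
LOAD_CONST → push 6. Stack: [10, 0, 6]
BINARY_OP | → 0 | 6 = 6. Stack: [10, 6]
BINARY_OP + → 10 + 6 = 16. Stack: [16]
STORE_FAST y → y=16. Stack: []
LOAD_FAST a → push 2. Stack: [2]
LOAD_CONST → push 2. Stack: [2, 2]
BINARY_OP << → 2 << 2 = 8. Stack: [8]
STORE_FAST u → u=8. Stack: []
LOAD_FAST_LOAD_FAST y,b → push 16,37. Stack: [16, 37]
BINARY_OP + → 16 + 37 = 53. Stack: [53]
LOAD_FAST_LOAD_FAST u,v → push 8,0. Stack: [53, 8, 0]
BINARY_OP * → 8 * 0 = 0. Stack: [53, 0]
BINARY_OP * → 53 * 0 = 0. Stack: [0]
STORE_FAST v → v=0. Stack: []
LOAD_FAST u → push 8. Stack: [8]
RETURN_VALUE → return 8.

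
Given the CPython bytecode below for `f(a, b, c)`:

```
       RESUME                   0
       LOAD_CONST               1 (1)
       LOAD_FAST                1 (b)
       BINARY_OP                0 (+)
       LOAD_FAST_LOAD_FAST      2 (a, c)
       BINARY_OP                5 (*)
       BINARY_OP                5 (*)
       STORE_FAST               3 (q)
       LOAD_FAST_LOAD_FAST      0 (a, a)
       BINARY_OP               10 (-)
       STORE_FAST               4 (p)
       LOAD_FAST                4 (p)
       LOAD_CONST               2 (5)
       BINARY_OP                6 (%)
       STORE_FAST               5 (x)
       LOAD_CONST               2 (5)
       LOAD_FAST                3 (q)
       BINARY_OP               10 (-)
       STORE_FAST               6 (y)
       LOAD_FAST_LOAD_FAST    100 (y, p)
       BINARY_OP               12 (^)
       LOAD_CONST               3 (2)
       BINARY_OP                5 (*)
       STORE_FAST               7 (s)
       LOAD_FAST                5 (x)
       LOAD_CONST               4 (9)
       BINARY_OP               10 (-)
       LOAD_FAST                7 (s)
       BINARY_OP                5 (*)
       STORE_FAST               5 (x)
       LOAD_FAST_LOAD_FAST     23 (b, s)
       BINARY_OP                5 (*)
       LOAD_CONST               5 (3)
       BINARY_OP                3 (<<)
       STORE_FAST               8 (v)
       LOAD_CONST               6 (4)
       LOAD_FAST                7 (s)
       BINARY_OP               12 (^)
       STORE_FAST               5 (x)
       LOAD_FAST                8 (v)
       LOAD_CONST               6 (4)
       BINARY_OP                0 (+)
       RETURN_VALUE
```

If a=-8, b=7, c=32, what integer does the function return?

LOAD_CONST → push 1. Stack: [1]
LOAD_FAST b → push 7. Stack: [1, 7]
BINARY_OP + → 1 + 7 = 8. Stack: [8]
LOAD_FAST_LOAD_FAST a,c → push -8,32. Stack: [8, -8, 32]
BINARY_OP * → -8 * 32 = -256. Stack: [8, -256]
BINARY_OP * → 8 * -256 = -2048. Stack: [-2048]
STORE_FAST q → q=-2048. Stack: []
LOAD_FAST_LOAD_FAST a,a → push -8,-8. Stack: [-8, -8]
BINARY_OP - → -8 - -8 = 0. Stack: [0]
STORE_FAST p → p=0. Stack: []
LOAD_FAST p → push 0. Stack: [0]
LOAD_CONST → push 5. Stack: [0, 5]
BINARY_OP % → 0 % 5 = 0. Stack: [0]
STORE_FAST x → x=0. Stack: []
LOAD_CONST → push 5. Stack: [5]
LOAD_FAST q → push -2048. Stack: [5, -2048]
BINARY_OP - → 5 - -2048 = 2053. Stack: [2053]
STORE_FAST y → y=2053. Stack: []
LOAD_FAST_LOAD_FAST y,p → push 2053,0. Stack: [2053, 0]
BINARY_OP ^ → 2053 ^ 0 = 2053. Stack: [2053]
LOAD_CONST → push 2. Stack: [2053, 2]
BINARY_OP * → 2053 * 2 = 4106. Stack: [4106]
STORE_FAST s → s=4106. Stack: []
LOAD_FAST x → push 0. Stack: [0]
LOAD_CONST → push 9. Stack: [0, 9]
BINARY_OP - → 0 - 9 = -9. Stack: [-9]
LOAD_FAST s → push 4106. Stack: [-9, 4106]
BINARY_OP * → -9 * 4106 = -36954. Stack: [-36954]
STORE_FAST x → x=-36954. Stack: []
LOAD_FAST_LOAD_FAST b,s → push 7,4106. Stack: [7, 4106]
BINARY_OP * → 7 * 4106 = 28742. Stack: [28742]
LOAD_CONST → push 3. Stack: [28742, 3]
BINARY_OP << → 28742 << 3 = 229936. Stack: [229936]
STORE_FAST v → v=229936. Stack: []
LOAD_CONST → push 4. Stack: [4]
LOAD_FAST s → push 4106. Stack: [4, 4106]
BINARY_OP ^ → 4 ^ 4106 = 4110. Stack: [4110]
STORE_FAST x → x=4110. Stack: []
LOAD_FAST v → push 229936. Stack: [229936]
LOAD_CONST → push 4. Stack: [229936, 4]
BINARY_OP + → 229936 + 4 = 229940. Stack: [229940]
RETURN_VALUE → return 229940.

229940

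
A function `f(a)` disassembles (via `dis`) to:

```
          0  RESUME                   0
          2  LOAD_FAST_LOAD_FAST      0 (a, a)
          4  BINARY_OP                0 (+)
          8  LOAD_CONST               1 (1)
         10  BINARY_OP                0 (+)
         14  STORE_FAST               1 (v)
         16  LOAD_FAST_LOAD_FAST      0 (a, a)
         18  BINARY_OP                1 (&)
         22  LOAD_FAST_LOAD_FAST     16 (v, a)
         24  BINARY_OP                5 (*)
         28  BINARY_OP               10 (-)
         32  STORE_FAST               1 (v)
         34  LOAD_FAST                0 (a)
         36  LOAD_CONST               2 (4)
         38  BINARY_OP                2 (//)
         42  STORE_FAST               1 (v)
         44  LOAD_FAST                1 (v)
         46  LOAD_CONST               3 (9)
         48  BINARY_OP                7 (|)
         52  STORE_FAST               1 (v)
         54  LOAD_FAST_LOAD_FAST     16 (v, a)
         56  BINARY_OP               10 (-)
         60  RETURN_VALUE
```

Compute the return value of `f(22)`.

LOAD_FAST_LOAD_FAST a,a → push 22,22. Stack: [22, 22]
BINARY_OP + → 22 + 22 = 44. Stack: [44]
LOAD_CONST → push 1. Stack: [44, 1]
BINARY_OP + → 44 + 1 = 45. Stack: [45]
STORE_FAST v → v=45. Stack: []
LOAD_FAST_LOAD_FAST a,a → push 22,22. Stack: [22, 22]
BINARY_OP & → 22 & 22 = 22. Stack: [22]
LOAD_FAST_LOAD_FAST v,a → push 45,22. Stack: [22, 45, 22]
BINARY_OP * → 45 * 22 = 990. Stack: [22, 990]
BINARY_OP - → 22 - 990 = -968. Stack: [-968]
STORE_FAST v → v=-968. Stack: []
LOAD_FAST a → push 22. Stack: [22]
LOAD_CONST → push 4. Stack: [22, 4]
BINARY_OP // → 22 // 4 = 5. Stack: [5]
STORE_FAST v → v=5. Stack: []
LOAD_FAST v → push 5. Stack: [5]
LOAD_CONST → push 9. Stack: [5, 9]
BINARY_OP | → 5 | 9 = 13. Stack: [13]
STORE_FAST v → v=13. Stack: []
LOAD_FAST_LOAD_FAST v,a → push 13,22. Stack: [13, 22]
BINARY_OP - → 13 - 22 = -9. Stack: [-9]
RETURN_VALUE → return -9.

-9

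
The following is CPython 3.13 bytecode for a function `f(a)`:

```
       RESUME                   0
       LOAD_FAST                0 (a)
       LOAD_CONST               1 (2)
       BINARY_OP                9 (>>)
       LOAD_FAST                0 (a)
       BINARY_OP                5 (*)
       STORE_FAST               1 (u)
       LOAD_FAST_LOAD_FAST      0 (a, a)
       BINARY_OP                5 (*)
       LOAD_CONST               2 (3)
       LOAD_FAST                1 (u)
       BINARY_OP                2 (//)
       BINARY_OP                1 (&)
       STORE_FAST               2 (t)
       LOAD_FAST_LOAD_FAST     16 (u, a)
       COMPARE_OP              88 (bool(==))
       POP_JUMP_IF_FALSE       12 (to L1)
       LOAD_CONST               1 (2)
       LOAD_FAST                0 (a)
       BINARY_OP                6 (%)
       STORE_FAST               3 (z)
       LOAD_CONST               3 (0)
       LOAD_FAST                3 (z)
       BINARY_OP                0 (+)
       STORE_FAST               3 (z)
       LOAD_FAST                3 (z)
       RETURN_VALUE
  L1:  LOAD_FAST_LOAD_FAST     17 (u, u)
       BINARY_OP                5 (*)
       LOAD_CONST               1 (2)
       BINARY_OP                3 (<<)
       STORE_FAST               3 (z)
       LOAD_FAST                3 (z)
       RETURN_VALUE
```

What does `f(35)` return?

LOAD_FAST a → push 35. Stack: [35]
LOAD_CONST → push 2. Stack: [35, 2]
BINARY_OP >> → 35 >> 2 = 8. Stack: [8]
LOAD_FAST a → push 35. Stack: [8, 35]
BINARY_OP * → 8 * 35 = 280. Stack: [280]
STORE_FAST u → u=280. Stack: []
LOAD_FAST_LOAD_FAST a,a → push 35,35. Stack: [35, 35]
BINARY_OP * → 35 * 35 = 1225. Stack: [1225]
LOAD_CONST → push 3. Stack: [1225, 3]
LOAD_FAST u → push 280. Stack: [1225, 3, 280]
BINARY_OP // → 3 // 280 = 0. Stack: [1225, 0]
BINARY_OP & → 1225 & 0 = 0. Stack: [0]
STORE_FAST t → t=0. Stack: []
LOAD_FAST_LOAD_FAST u,a → push 280,35. Stack: [280, 35]
COMPARE_OP bool(==) → 280 vs 35 = False. Stack: [False]
POP_JUMP_IF_FALSE → pop False; jump. Stack: []
LOAD_FAST_LOAD_FAST u,u → push 280,280. Stack: [280, 280]
BINARY_OP * → 280 * 280 = 78400. Stack: [78400]
LOAD_CONST → push 2. Stack: [78400, 2]
BINARY_OP << → 78400 << 2 = 313600. Stack: [313600]
STORE_FAST z → z=313600. Stack: []
LOAD_FAST z → push 313600. Stack: [313600]
RETURN_VALUE → return 313600.

313600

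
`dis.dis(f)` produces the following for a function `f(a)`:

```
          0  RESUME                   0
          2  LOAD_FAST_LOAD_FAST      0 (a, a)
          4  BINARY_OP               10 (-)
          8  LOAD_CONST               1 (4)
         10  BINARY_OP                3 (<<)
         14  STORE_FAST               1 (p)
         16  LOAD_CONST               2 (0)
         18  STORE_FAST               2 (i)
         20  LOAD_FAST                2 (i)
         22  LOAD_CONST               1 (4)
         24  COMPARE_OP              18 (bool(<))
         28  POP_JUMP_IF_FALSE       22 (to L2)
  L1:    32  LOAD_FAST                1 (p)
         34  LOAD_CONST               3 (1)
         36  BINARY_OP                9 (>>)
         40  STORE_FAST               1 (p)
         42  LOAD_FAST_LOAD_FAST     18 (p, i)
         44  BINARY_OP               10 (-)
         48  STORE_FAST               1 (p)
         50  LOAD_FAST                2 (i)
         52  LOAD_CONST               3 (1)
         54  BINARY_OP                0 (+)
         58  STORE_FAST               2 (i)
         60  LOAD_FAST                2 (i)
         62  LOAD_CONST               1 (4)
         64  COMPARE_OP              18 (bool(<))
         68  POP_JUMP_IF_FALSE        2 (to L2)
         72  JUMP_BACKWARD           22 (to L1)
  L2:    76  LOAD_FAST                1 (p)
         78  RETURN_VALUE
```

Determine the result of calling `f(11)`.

-5

LOAD_FAST_LOAD_FAST a,a → push 11,11
BINARY_OP - → 11 - 11 = 0
LOAD_CONST → push 4
BINARY_OP << → 0 << 4 = 0
STORE_FAST p → p=0
LOAD_CONST → push 0
STORE_FAST i → i=0
LOAD_FAST i → push 0
LOAD_CONST → push 4
COMPARE_OP bool(<) → 0 vs 4 = True
POP_JUMP_IF_FALSE → pop True; no jump
LOAD_FAST p → push 0
LOAD_CONST → push 1
BINARY_OP >> → 0 >> 1 = 0
STORE_FAST p → p=0
LOAD_FAST_LOAD_FAST p,i → push 0,0
BINARY_OP - → 0 - 0 = 0
STORE_FAST p → p=0
LOAD_FAST i → push 0
LOAD_CONST → push 1
BINARY_OP + → 0 + 1 = 1
STORE_FAST i → i=1
LOAD_FAST i → push 1
LOAD_CONST → push 4
COMPARE_OP bool(<) → 1 vs 4 = True
POP_JUMP_IF_FALSE → pop True; no jump
LOAD_FAST p → push 0
LOAD_CONST → push 1
BINARY_OP >> → 0 >> 1 = 0
STORE_FAST p → p=0
LOAD_FAST_LOAD_FAST p,i → push 0,1
BINARY_OP - → 0 - 1 = -1
STORE_FAST p → p=-1
LOAD_FAST i → push 1
LOAD_CONST → push 1
BINARY_OP + → 1 + 1 = 2
STORE_FAST i → i=2
LOAD_FAST i → push 2
LOAD_CONST → push 4
COMPARE_OP bool(<) → 2 vs 4 = True
POP_JUMP_IF_FALSE → pop True; no jump
LOAD_FAST p → push -1
LOAD_CONST → push 1
BINARY_OP >> → -1 >> 1 = -1
STORE_FAST p → p=-1
LOAD_FAST_LOAD_FAST p,i → push -1,2
BINARY_OP - → -1 - 2 = -3
STORE_FAST p → p=-3
LOAD_FAST i → push 2
LOAD_CONST → push 1
BINARY_OP + → 2 + 1 = 3
STORE_FAST i → i=3
LOAD_FAST i → push 3
LOAD_CONST → push 4
COMPARE_OP bool(<) → 3 vs 4 = True
POP_JUMP_IF_FALSE → pop True; no jump
LOAD_FAST p → push -3
LOAD_CONST → push 1
BINARY_OP >> → -3 >> 1 = -2
STORE_FAST p → p=-2
LOAD_FAST_LOAD_FAST p,i → push -2,3
BINARY_OP - → -2 - 3 = -5
STORE_FAST p → p=-5
LOAD_FAST i → push 3
LOAD_CONST → push 1
BINARY_OP + → 3 + 1 = 4
STORE_FAST i → i=4
LOAD_FAST i → push 4
LOAD_CONST → push 4
COMPARE_OP bool(<) → 4 vs 4 = False
POP_JUMP_IF_FALSE → pop False; jump
LOAD_FAST p → push -5
RETURN_VALUE → return -5.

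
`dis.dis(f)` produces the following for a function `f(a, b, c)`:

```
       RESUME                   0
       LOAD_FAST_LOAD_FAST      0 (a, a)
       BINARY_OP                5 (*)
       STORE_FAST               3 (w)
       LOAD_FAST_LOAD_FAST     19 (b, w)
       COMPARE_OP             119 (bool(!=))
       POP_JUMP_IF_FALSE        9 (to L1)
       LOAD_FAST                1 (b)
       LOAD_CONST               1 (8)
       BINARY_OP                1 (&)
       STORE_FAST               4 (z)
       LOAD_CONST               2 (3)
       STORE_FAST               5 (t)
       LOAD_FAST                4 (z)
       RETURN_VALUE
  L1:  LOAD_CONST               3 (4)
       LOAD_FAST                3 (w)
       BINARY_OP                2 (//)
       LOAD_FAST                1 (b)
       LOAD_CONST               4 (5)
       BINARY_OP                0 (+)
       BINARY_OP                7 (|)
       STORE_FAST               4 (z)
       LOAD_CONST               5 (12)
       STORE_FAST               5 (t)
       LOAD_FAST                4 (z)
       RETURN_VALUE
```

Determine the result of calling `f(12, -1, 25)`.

LOAD_FAST_LOAD_FAST a,a → push 12,12. Stack: [12, 12]
BINARY_OP * → 12 * 12 = 144. Stack: [144]
STORE_FAST w → w=144. Stack: []
LOAD_FAST_LOAD_FAST b,w → push -1,144. Stack: [-1, 144]
COMPARE_OP bool(!=) → -1 vs 144 = True. Stack: [True]
POP_JUMP_IF_FALSE → pop True; no jump. Stack: []
LOAD_FAST b → push -1. Stack: [-1]
LOAD_CONST → push 8. Stack: [-1, 8]
BINARY_OP & → -1 & 8 = 8. Stack: [8]
STORE_FAST z → z=8. Stack: []
LOAD_CONST → push 3. Stack: [3]
STORE_FAST t → t=3. Stack: []
LOAD_FAST z → push 8. Stack: [8]
RETURN_VALUE → return 8.

8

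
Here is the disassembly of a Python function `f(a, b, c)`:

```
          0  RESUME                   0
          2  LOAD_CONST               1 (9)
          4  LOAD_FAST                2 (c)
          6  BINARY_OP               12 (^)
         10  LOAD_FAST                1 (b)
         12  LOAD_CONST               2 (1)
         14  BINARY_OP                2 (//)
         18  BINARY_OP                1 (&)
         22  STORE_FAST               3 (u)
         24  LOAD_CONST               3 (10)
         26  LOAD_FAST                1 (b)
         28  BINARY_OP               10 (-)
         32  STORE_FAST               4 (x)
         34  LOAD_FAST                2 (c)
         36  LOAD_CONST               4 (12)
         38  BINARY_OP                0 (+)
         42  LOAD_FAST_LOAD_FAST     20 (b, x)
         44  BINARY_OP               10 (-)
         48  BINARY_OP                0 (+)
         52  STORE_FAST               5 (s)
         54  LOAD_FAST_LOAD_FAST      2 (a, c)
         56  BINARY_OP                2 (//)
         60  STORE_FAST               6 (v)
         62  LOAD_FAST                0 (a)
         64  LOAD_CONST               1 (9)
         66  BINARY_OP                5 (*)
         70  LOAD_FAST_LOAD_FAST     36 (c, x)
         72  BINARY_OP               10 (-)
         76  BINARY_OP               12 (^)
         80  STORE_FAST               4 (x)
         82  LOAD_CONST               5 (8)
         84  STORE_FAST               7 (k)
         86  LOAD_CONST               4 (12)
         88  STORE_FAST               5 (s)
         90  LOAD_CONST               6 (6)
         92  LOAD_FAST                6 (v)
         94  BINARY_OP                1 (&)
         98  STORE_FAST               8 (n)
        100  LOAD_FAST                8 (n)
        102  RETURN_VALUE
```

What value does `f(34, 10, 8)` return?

LOAD_CONST → push 9. Stack: [9]
LOAD_FAST c → push 8. Stack: [9, 8]
BINARY_OP ^ → 9 ^ 8 = 1. Stack: [1]
LOAD_FAST b → push 10. Stack: [1, 10]
LOAD_CONST → push 1. Stack: [1, 10, 1]
BINARY_OP // → 10 // 1 = 10. Stack: [1, 10]
BINARY_OP & → 1 & 10 = 0. Stack: [0]
STORE_FAST u → u=0. Stack: []
LOAD_CONST → push 10. Stack: [10]
LOAD_FAST b → push 10. Stack: [10, 10]
BINARY_OP - → 10 - 10 = 0. Stack: [0]
STORE_FAST x → x=0. Stack: []
LOAD_FAST c → push 8. Stack: [8]
LOAD_CONST → push 12. Stack: [8, 12]
BINARY_OP + → 8 + 12 = 20. Stack: [20]
LOAD_FAST_LOAD_FAST b,x → push 10,0. Stack: [20, 10, 0]
BINARY_OP - → 10 - 0 = 10. Stack: [20, 10]
BINARY_OP + → 20 + 10 = 30. Stack: [30]
STORE_FAST s → s=30. Stack: []
LOAD_FAST_LOAD_FAST a,c → push 34,8. Stack: [34, 8]
BINARY_OP // → 34 // 8 = 4. Stack: [4]
STORE_FAST v → v=4. Stack: []
LOAD_FAST a → push 34. Stack: [34]
LOAD_CONST → push 9. Stack: [34, 9]
BINARY_OP * → 34 * 9 = 306. Stack: [306]
LOAD_FAST_LOAD_FAST c,x → push 8,0. Stack: [306, 8, 0]
BINARY_OP - → 8 - 0 = 8. Stack: [306, 8]
BINARY_OP ^ → 306 ^ 8 = 314. Stack: [314]
STORE_FAST x → x=314. Stack: []
LOAD_CONST → push 8. Stack: [8]
STORE_FAST k → k=8. Stack: []
LOAD_CONST → push 12. Stack: [12]
STORE_FAST s → s=12. Stack: []
LOAD_CONST → push 6. Stack: [6]
LOAD_FAST v → push 4. Stack: [6, 4]
BINARY_OP & → 6 & 4 = 4. Stack: [4]
STORE_FAST n → n=4. Stack: []
LOAD_FAST n → push 4. Stack: [4]
RETURN_VALUE → return 4.

4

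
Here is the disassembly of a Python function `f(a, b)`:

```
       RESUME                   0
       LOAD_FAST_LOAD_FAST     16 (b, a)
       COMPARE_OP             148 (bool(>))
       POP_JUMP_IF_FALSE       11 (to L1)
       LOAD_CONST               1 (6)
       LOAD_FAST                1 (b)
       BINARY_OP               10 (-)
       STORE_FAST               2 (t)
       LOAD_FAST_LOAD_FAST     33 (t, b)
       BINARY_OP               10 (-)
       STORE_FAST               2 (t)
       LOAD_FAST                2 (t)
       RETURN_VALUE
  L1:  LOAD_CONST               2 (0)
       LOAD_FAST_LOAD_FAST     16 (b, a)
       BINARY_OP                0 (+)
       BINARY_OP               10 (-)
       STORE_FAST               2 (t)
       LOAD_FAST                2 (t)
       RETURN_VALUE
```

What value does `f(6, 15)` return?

LOAD_FAST_LOAD_FAST b,a → push 15,6. Stack: [15, 6]
COMPARE_OP bool(>) → 15 vs 6 = True. Stack: [True]
POP_JUMP_IF_FALSE → pop True; no jump. Stack: []
LOAD_CONST → push 6. Stack: [6]
LOAD_FAST b → push 15. Stack: [6, 15]
BINARY_OP - → 6 - 15 = -9. Stack: [-9]
STORE_FAST t → t=-9. Stack: []
LOAD_FAST_LOAD_FAST t,b → push -9,15. Stack: [-9, 15]
BINARY_OP - → -9 - 15 = -24. Stack: [-24]
STORE_FAST t → t=-24. Stack: []
LOAD_FAST t → push -24. Stack: [-24]
RETURN_VALUE → return -24.

-24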